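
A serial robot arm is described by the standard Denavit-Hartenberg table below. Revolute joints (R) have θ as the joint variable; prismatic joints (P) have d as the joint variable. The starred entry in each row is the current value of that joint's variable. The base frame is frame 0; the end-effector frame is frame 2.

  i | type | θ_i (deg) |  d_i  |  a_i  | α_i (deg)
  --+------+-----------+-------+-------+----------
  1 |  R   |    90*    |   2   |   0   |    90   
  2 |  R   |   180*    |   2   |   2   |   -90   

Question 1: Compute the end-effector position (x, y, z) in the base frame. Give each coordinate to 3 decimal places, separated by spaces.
2.000 -2.000 2.000

after link 1: o_1 = (0.0000, 0.0000, 2.0000)
after link 2: o_2 = (2.0000, -2.0000, 2.0000)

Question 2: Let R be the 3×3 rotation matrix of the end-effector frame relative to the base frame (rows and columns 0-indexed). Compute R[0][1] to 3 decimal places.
-1.000

End-effector y-axis (col 1 of R) = (-1.0000,0.0000,-0.0000)
R[0][1] = -1.0000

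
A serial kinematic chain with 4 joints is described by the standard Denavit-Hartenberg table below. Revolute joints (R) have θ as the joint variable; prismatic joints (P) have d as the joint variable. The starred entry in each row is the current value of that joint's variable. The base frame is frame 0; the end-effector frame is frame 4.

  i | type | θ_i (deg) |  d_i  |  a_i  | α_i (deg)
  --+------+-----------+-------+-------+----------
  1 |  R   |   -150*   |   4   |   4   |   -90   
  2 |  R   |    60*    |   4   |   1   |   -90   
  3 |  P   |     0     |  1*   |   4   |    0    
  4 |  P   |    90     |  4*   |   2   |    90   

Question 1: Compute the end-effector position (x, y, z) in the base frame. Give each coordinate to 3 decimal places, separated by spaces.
-0.879 -2.817 -2.830

after link 1: o_1 = (-3.4641, -2.0000, 4.0000)
after link 2: o_2 = (-1.8971, -5.7141, 3.1340)
after link 3: o_3 = (-2.8792, -6.2811, -0.8301)
after link 4: o_4 = (-0.8792, -2.8170, -2.8301)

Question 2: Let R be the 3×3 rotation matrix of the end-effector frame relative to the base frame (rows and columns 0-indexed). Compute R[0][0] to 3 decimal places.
End-effector x-axis (col 0 of R) = (-0.5000,0.8660,-0.0000)
R[0][0] = -0.5000

-0.500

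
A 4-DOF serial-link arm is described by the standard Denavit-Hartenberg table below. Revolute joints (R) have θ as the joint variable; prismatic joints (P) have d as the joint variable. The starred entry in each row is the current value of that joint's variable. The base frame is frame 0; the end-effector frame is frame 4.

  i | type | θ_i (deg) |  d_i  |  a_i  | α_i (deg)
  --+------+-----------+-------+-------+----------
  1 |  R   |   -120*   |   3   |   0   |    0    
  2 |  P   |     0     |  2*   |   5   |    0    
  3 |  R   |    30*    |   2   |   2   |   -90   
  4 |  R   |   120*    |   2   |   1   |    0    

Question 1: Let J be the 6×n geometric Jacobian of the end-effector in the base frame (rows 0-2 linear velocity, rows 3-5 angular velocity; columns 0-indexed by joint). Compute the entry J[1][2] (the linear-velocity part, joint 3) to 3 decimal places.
axis z_2 = (0.0000,0.0000,1.0000); lever o_n−o_2 = (2.0000,-1.5000,1.1340)
cross product → J_v[:, 2] = (1.5000,2.0000,-0.0000)
J_ω[:, 2] = z_2
entry J[1][2] = 2.0000

2.000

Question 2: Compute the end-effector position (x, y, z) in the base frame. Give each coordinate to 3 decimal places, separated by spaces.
-0.500 -5.830 6.134

after link 1: o_1 = (0.0000, 0.0000, 3.0000)
after link 2: o_2 = (-2.5000, -4.3301, 5.0000)
after link 3: o_3 = (-2.5000, -6.3301, 7.0000)
after link 4: o_4 = (-0.5000, -5.8301, 6.1340)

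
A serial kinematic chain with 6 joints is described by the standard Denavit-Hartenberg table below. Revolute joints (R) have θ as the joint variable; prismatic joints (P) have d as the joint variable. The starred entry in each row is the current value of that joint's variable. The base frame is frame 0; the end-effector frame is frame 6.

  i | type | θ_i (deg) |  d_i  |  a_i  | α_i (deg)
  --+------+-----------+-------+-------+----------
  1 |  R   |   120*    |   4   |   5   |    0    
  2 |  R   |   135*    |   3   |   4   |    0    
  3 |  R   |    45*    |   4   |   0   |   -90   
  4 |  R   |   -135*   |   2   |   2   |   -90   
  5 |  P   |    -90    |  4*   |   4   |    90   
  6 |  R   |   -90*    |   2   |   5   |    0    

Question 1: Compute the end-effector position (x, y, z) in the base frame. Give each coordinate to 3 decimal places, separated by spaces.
after link 1: o_1 = (-2.5000, 4.3301, 4.0000)
after link 2: o_2 = (-3.5353, 0.4664, 7.0000)
after link 3: o_3 = (-3.5353, 0.4664, 11.0000)
after link 4: o_4 = (-2.5103, 2.6912, 12.4142)
after link 5: o_5 = (2.3680, 2.2417, 15.2426)
after link 6: o_6 = (1.3073, 4.0788, 10.2929)

1.307 4.079 10.293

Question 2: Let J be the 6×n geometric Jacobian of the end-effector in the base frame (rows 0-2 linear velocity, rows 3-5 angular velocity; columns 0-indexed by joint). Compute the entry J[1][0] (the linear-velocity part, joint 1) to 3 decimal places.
axis z_0 = ẑ; lever o_n−o_0 = (1.3073,4.0788,10.2929)
cross product → J_v[:, 0] = (-4.0788,1.3073,0.0000)
J_ω[:, 0] = z_0
entry J[1][0] = 1.3073

1.307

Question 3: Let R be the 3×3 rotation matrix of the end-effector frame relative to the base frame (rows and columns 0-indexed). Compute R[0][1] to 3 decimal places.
0.866

End-effector y-axis (col 1 of R) = (0.8660,0.5000,0.0000)
R[0][1] = 0.8660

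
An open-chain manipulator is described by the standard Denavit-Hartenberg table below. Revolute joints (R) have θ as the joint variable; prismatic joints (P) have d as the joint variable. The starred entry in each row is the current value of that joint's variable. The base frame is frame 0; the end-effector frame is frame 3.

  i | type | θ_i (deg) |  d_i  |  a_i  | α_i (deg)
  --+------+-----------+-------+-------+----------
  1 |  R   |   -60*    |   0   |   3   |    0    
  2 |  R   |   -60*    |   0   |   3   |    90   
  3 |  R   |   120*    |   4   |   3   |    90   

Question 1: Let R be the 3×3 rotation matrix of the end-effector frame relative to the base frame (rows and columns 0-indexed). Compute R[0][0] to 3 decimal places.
End-effector x-axis (col 0 of R) = (0.2500,0.4330,0.8660)
R[0][0] = 0.2500

0.250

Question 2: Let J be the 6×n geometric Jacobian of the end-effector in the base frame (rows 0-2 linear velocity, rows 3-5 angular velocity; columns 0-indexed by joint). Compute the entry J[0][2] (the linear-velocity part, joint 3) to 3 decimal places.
1.299

axis z_2 = (-0.8660,0.5000,0.0000); lever o_n−o_2 = (-2.7141,3.2990,2.5981)
cross product → J_v[:, 2] = (1.2990,2.2500,-1.5000)
J_ω[:, 2] = z_2
entry J[0][2] = 1.2990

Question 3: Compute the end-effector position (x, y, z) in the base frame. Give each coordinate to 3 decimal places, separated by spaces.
after link 1: o_1 = (1.5000, -2.5981, 0.0000)
after link 2: o_2 = (0.0000, -5.1962, 0.0000)
after link 3: o_3 = (-2.7141, -1.8971, 2.5981)

-2.714 -1.897 2.598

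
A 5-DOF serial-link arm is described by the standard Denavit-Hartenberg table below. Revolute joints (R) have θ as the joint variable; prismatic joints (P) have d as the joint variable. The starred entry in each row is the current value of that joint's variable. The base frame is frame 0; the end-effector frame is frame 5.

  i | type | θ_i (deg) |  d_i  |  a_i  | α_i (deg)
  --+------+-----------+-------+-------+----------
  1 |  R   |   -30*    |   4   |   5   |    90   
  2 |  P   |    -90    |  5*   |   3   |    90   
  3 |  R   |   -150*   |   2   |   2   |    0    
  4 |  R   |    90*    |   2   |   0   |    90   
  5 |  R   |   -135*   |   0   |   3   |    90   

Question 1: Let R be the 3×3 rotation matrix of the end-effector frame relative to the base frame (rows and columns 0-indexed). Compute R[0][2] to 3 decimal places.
-0.919

End-effector z-axis (col 2 of R) = (-0.9186,-0.1768,0.3536)
R[0][2] = -0.9186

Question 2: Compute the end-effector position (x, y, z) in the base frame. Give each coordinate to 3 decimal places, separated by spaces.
after link 1: o_1 = (4.3301, -2.5000, 4.0000)
after link 2: o_2 = (1.8301, -6.8301, 1.0000)
after link 3: o_3 = (0.5981, -4.9641, 2.7321)
after link 4: o_4 = (-1.1340, -3.9641, 2.7321)
after link 5: o_5 = (-0.2154, -6.6158, 3.7927)

-0.215 -6.616 3.793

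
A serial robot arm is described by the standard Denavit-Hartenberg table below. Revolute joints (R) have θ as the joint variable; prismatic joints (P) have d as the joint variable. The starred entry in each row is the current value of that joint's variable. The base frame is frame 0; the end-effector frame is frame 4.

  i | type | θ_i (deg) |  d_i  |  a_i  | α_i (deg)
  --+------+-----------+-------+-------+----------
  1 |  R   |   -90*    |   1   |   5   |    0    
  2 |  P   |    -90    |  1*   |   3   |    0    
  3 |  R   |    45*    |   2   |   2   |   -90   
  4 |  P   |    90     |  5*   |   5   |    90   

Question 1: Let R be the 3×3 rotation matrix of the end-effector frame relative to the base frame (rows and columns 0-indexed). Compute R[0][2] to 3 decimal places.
-0.707

End-effector z-axis (col 2 of R) = (-0.7071,-0.7071,0.0000)
R[0][2] = -0.7071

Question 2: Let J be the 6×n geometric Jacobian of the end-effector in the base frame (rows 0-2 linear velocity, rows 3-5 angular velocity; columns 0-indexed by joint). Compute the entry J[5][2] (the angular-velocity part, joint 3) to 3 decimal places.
axis z_2 = (0.0000,0.0000,1.0000); lever o_n−o_2 = (2.1213,-4.9497,-3.0000)
cross product → J_v[:, 2] = (4.9497,2.1213,-0.0000)
J_ω[:, 2] = z_2
entry J[5][2] = 1.0000

1.000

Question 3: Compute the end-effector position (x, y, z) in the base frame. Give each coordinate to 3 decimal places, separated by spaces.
-0.879 -9.950 -1.000

after link 1: o_1 = (0.0000, -5.0000, 1.0000)
after link 2: o_2 = (-3.0000, -5.0000, 2.0000)
after link 3: o_3 = (-4.4142, -6.4142, 4.0000)
after link 4: o_4 = (-0.8787, -9.9497, -1.0000)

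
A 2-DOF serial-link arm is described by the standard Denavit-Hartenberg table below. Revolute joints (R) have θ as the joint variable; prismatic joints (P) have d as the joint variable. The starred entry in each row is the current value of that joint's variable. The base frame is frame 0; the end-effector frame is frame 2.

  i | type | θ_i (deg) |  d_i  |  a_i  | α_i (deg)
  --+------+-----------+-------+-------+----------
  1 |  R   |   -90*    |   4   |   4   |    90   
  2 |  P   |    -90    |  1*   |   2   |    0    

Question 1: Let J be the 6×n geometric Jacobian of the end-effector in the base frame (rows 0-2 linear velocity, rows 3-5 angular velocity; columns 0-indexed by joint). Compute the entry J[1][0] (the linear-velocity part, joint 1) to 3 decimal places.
-1.000

axis z_0 = ẑ; lever o_n−o_0 = (-1.0000,-4.0000,2.0000)
cross product → J_v[:, 0] = (4.0000,-1.0000,0.0000)
J_ω[:, 0] = z_0
entry J[1][0] = -1.0000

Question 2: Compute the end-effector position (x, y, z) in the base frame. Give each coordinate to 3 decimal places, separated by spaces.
after link 1: o_1 = (0.0000, -4.0000, 4.0000)
after link 2: o_2 = (-1.0000, -4.0000, 2.0000)

-1.000 -4.000 2.000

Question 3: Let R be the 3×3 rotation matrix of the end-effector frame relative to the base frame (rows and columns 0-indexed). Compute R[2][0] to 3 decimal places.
-1.000

End-effector x-axis (col 0 of R) = (-0.0000,-0.0000,-1.0000)
R[2][0] = -1.0000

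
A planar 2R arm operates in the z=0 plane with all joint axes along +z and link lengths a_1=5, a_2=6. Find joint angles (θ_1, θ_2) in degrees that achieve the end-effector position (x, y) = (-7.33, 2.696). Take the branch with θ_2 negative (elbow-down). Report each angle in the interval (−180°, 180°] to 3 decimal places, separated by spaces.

cos θ_2 = (60.9973−5²−6²)/(2·5·6) = -0.0000; θ_2 = -90.0026° (elbow-down)
β = atan2(2.6960,-7.3300) = 159.8063°; ψ = atan2(-6.0000,4.9997) = -50.1959°
θ_1 = β − ψ = 210.0022°

-149.998 -90.003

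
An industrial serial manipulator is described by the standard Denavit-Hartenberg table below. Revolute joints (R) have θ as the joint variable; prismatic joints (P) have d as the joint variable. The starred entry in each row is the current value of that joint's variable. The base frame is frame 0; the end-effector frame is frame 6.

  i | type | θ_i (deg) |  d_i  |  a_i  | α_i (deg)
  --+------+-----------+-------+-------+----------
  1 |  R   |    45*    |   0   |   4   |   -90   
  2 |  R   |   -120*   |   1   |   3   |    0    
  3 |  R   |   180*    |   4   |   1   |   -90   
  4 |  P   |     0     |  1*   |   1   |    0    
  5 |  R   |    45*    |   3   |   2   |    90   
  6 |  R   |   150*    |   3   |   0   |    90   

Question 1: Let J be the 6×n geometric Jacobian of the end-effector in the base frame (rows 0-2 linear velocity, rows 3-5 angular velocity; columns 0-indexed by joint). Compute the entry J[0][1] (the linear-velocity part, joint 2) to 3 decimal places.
-2.967

axis z_1 = (-0.7071,0.7071,0.0000); lever o_n−o_1 = (-5.5886,2.4825,-4.1958)
cross product → J_v[:, 1] = (-2.9669,-2.9669,2.1963)
J_ω[:, 1] = z_1
entry J[0][1] = -2.9669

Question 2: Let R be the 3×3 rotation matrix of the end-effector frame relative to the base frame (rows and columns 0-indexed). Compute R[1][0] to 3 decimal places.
End-effector x-axis (col 0 of R) = (-0.9557,-0.0897,0.2803)
R[1][0] = -0.0897

-0.090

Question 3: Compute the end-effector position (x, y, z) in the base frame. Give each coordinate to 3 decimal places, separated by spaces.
after link 1: o_1 = (2.8284, 2.8284, 0.0000)
after link 2: o_2 = (1.0607, 2.4749, 2.5981)
after link 3: o_3 = (-1.4142, 5.6569, 1.7321)
after link 4: o_4 = (-1.6730, 5.3980, 0.3660)
after link 5: o_5 = (-2.0101, 3.0609, -2.3587)
after link 6: o_6 = (-2.7601, 5.3109, -4.1958)

-2.760 5.311 -4.196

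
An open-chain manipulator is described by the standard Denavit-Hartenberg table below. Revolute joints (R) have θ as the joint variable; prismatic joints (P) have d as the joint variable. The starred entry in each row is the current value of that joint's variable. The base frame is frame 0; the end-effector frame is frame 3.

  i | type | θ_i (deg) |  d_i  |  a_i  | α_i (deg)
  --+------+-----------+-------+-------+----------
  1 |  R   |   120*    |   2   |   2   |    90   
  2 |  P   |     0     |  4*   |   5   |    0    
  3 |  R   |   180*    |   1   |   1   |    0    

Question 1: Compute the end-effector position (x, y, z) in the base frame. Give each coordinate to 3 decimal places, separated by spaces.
after link 1: o_1 = (-1.0000, 1.7321, 2.0000)
after link 2: o_2 = (-0.0359, 8.0622, 2.0000)
after link 3: o_3 = (1.3301, 7.6962, 2.0000)

1.330 7.696 2.000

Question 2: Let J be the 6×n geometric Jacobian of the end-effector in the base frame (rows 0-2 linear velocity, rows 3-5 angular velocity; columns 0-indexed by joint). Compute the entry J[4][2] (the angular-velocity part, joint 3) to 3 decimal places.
axis z_2 = (0.8660,0.5000,0.0000); lever o_n−o_2 = (1.3660,-0.3660,0.0000)
cross product → J_v[:, 2] = (0.0000,0.0000,-1.0000)
J_ω[:, 2] = z_2
entry J[4][2] = 0.5000

0.500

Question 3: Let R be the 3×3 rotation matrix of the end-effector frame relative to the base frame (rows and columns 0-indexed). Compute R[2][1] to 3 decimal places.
-1.000

End-effector y-axis (col 1 of R) = (0.0000,-0.0000,-1.0000)
R[2][1] = -1.0000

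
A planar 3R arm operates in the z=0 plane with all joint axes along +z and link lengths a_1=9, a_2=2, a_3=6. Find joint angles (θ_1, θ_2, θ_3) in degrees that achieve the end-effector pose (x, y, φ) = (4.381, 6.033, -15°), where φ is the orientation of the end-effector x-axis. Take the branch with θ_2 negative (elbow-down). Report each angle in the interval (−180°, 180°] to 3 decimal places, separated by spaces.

111.124 -134.993 8.869

wrist centre = target − a_3·(cos φ, sin φ) = (-1.4146, 7.5859)
cos θ_2 = (59.5471−9²−2²)/(2·9·2) = -0.7070; θ_2 = -134.9935° (elbow-down)
β = atan2(7.5859,-1.4146) = 100.5627°; ψ = atan2(-1.4144,7.5859) = -10.5613°
θ_1 = β − ψ = 111.1240°
θ_3 = φ − θ_1 − θ_2 = 8.8694° (wrapped to (-180°,180°])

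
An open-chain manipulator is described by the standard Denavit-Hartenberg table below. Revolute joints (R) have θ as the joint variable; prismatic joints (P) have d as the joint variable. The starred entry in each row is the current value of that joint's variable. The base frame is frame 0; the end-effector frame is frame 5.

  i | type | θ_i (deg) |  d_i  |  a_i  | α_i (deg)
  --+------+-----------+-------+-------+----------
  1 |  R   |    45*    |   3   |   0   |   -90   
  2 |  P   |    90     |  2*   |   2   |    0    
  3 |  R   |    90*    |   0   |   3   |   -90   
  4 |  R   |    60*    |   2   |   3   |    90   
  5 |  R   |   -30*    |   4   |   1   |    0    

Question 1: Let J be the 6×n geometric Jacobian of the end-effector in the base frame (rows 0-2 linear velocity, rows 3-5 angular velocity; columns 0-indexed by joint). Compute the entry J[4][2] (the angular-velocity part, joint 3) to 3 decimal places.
0.707

axis z_2 = (-0.7071,0.7071,0.0000); lever o_n−o_2 = (-4.9844,-6.8909,1.5000)
cross product → J_v[:, 2] = (1.0607,1.0607,8.3971)
J_ω[:, 2] = z_2
entry J[4][2] = 0.7071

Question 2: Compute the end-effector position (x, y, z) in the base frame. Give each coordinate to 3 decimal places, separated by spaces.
after link 1: o_1 = (0.0000, 0.0000, 3.0000)
after link 2: o_2 = (-1.4142, 1.4142, 1.0000)
after link 3: o_3 = (-3.5355, -0.7071, 1.0000)
after link 4: o_4 = (-2.7591, -3.6049, 3.0000)
after link 5: o_5 = (-6.3986, -5.4767, 2.5000)

-6.399 -5.477 2.500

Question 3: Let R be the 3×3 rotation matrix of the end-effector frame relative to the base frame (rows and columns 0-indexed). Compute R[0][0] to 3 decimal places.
0.224

End-effector x-axis (col 0 of R) = (0.2241,-0.8365,-0.5000)
R[0][0] = 0.2241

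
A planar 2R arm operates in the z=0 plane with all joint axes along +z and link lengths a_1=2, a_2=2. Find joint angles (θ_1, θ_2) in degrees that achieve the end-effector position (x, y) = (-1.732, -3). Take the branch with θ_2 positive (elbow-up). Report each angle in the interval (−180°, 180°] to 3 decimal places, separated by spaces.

-150.000 60.001

cos θ_2 = (11.9998−2²−2²)/(2·2·2) = 0.5000; θ_2 = 60.0015° (elbow-up)
β = atan2(-3.0000,-1.7320) = -119.9993°; ψ = atan2(1.7321,3.0000) = 30.0007°
θ_1 = β − ψ = -150.0000°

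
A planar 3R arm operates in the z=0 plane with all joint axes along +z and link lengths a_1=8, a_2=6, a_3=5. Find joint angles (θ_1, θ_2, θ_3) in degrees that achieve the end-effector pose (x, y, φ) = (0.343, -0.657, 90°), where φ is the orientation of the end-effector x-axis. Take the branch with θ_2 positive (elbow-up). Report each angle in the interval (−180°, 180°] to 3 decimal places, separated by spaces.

-135.001 134.999 90.003

wrist centre = target − a_3·(cos φ, sin φ) = (0.3430, -5.6570)
cos θ_2 = (32.1193−8²−6²)/(2·8·6) = -0.7071; θ_2 = 134.9987° (elbow-up)
β = atan2(-5.6570,0.3430) = -86.5302°; ψ = atan2(4.2427,3.7575) = 48.4712°
θ_1 = β − ψ = -135.0015°
θ_3 = φ − θ_1 − θ_2 = 90.0028° (wrapped to (-180°,180°])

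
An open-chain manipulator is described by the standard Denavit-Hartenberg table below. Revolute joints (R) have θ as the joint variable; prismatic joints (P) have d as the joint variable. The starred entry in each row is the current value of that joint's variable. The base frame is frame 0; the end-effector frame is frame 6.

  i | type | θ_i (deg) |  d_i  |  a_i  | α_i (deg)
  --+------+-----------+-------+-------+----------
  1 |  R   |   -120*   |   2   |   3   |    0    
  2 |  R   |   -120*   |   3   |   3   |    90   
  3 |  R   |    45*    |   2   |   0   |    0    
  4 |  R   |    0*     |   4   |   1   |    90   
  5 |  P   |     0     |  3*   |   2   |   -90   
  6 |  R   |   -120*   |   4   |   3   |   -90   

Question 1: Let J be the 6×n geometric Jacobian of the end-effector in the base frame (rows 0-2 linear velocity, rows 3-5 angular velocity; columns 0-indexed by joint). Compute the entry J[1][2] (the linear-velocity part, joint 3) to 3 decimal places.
2.510

axis z_2 = (0.8660,0.5000,0.0000); lever o_n−o_2 = (6.1507,9.3467,-2.8978)
cross product → J_v[:, 2] = (-1.4489,2.5095,5.0191)
J_ω[:, 2] = z_2
entry J[1][2] = 2.5095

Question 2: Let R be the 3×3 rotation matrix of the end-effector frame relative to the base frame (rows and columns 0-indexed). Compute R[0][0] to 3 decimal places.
-0.129

End-effector x-axis (col 0 of R) = (-0.1294,0.2241,-0.9659)
R[0][0] = -0.1294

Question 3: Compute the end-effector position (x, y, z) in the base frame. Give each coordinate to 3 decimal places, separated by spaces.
after link 1: o_1 = (-1.5000, -2.5981, 2.0000)
after link 2: o_2 = (-3.0000, -0.0000, 5.0000)
after link 3: o_3 = (-1.2679, 1.0000, 5.0000)
after link 4: o_4 = (1.8426, 3.6124, 5.7071)
after link 5: o_5 = (0.0748, 6.6742, 5.0000)
after link 6: o_6 = (3.1507, 9.3467, 2.1022)

3.151 9.347 2.102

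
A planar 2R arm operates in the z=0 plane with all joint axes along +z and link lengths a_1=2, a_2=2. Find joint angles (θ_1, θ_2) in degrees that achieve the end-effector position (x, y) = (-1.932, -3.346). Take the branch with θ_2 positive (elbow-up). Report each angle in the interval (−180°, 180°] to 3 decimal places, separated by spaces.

cos θ_2 = (14.9283−2²−2²)/(2·2·2) = 0.8660; θ_2 = 29.9980° (elbow-up)
β = atan2(-3.3460,-1.9320) = -120.0024°; ψ = atan2(0.9999,3.7321) = 14.9990°
θ_1 = β − ψ = -135.0014°

-135.001 29.998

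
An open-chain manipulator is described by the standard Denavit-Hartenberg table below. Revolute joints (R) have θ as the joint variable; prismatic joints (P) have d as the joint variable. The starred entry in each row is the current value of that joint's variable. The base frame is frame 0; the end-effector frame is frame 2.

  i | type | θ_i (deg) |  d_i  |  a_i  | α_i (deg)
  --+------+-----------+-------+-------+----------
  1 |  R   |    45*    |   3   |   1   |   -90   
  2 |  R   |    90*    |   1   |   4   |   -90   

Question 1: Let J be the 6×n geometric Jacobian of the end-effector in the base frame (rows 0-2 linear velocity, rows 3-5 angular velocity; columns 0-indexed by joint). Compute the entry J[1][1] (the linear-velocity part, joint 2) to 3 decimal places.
axis z_1 = (-0.7071,0.7071,0.0000); lever o_n−o_1 = (-0.7071,0.7071,-4.0000)
cross product → J_v[:, 1] = (-2.8284,-2.8284,-0.0000)
J_ω[:, 1] = z_1
entry J[1][1] = -2.8284

-2.828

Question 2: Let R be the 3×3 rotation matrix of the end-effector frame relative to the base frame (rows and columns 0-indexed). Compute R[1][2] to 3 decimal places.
End-effector z-axis (col 2 of R) = (-0.7071,-0.7071,-0.0000)
R[1][2] = -0.7071

-0.707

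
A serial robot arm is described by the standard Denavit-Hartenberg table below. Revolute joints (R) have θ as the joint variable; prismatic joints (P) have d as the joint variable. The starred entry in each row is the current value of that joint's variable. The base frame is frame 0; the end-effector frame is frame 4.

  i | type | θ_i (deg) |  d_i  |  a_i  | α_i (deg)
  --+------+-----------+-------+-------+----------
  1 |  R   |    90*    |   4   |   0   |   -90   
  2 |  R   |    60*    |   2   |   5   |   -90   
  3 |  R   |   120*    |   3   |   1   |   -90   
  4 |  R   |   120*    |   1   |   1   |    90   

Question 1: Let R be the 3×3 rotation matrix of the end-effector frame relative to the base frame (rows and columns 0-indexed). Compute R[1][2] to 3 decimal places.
End-effector z-axis (col 2 of R) = (0.7500,0.2165,0.6250)
R[1][2] = 0.2165

0.217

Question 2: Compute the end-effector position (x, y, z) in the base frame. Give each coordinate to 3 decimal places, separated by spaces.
-2.067 0.094 -0.431

after link 1: o_1 = (0.0000, 0.0000, 4.0000)
after link 2: o_2 = (-2.0000, 2.5000, -0.3301)
after link 3: o_3 = (-1.1340, -0.3481, -1.3971)
after link 4: o_4 = (-2.0670, 0.0939, -0.4306)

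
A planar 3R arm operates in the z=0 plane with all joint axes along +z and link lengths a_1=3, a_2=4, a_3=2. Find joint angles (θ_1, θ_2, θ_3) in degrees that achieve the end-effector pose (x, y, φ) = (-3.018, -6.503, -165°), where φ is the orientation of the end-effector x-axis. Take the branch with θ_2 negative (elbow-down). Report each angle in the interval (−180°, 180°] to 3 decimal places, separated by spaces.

-65.577 -59.988 -39.434

wrist centre = target − a_3·(cos φ, sin φ) = (-1.0861, -5.9854)
cos θ_2 = (37.0043−3²−4²)/(2·3·4) = 0.5002; θ_2 = -59.9882° (elbow-down)
β = atan2(-5.9854,-1.0861) = -100.2854°; ψ = atan2(-3.4637,5.0007) = -34.7080°
θ_1 = β − ψ = -65.5774°
θ_3 = φ − θ_1 − θ_2 = -39.4344° (wrapped to (-180°,180°])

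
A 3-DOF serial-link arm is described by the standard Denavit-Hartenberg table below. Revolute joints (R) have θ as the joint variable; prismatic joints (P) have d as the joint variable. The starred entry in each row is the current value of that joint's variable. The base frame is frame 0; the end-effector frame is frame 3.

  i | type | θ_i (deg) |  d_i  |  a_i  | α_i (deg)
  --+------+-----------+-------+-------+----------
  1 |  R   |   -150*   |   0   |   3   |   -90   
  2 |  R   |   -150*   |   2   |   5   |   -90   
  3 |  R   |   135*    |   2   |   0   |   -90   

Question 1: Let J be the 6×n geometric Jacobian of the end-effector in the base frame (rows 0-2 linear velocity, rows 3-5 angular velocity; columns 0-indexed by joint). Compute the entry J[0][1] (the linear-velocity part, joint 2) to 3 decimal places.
axis z_1 = (0.5000,-0.8660,0.0000); lever o_n−o_1 = (3.8840,-0.0670,4.2321)
cross product → J_v[:, 1] = (-3.6651,-2.1160,3.3301)
J_ω[:, 1] = z_1
entry J[0][1] = -3.6651

-3.665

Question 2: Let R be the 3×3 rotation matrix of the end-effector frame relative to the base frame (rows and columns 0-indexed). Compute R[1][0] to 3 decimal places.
0.306

End-effector x-axis (col 0 of R) = (-0.8839,0.3062,-0.3536)
R[1][0] = 0.3062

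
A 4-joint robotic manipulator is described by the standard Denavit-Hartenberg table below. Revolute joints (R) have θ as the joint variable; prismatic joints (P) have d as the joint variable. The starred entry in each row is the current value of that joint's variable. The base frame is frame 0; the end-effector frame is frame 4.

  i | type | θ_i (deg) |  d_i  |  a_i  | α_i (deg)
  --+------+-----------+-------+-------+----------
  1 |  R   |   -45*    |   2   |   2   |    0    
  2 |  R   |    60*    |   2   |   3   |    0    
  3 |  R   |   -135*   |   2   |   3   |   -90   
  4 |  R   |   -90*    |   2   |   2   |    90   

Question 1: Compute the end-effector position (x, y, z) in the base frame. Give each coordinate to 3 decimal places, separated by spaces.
4.544 -4.236 8.000

after link 1: o_1 = (1.4142, -1.4142, 2.0000)
after link 2: o_2 = (4.3120, -0.6378, 4.0000)
after link 3: o_3 = (2.8120, -3.2358, 6.0000)
after link 4: o_4 = (4.5440, -4.2358, 8.0000)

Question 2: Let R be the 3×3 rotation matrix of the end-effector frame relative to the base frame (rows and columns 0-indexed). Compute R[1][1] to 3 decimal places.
-0.500

End-effector y-axis (col 1 of R) = (0.8660,-0.5000,0.0000)
R[1][1] = -0.5000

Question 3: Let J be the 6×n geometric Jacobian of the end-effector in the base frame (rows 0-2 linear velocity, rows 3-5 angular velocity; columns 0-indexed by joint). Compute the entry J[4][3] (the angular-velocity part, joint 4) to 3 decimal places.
axis z_3 = (0.8660,-0.5000,0.0000); lever o_n−o_3 = (1.7321,-1.0000,2.0000)
cross product → J_v[:, 3] = (-1.0000,-1.7321,0.0000)
J_ω[:, 3] = z_3
entry J[4][3] = -0.5000

-0.500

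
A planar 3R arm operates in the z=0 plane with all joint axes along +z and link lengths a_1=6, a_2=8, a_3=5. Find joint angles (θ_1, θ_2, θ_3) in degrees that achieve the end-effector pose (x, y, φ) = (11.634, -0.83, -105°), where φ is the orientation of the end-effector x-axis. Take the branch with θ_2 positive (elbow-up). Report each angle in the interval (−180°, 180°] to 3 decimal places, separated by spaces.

-0.005 30.007 -135.002

wrist centre = target − a_3·(cos φ, sin φ) = (12.9281, 3.9996)
cos θ_2 = (183.1327−6²−8²)/(2·6·8) = 0.8660; θ_2 = 30.0069° (elbow-up)
β = atan2(3.9996,12.9281) = 17.1908°; ψ = atan2(4.0008,12.9277) = 17.1961°
θ_1 = β − ψ = -0.0053°
θ_3 = φ − θ_1 − θ_2 = -135.0015° (wrapped to (-180°,180°])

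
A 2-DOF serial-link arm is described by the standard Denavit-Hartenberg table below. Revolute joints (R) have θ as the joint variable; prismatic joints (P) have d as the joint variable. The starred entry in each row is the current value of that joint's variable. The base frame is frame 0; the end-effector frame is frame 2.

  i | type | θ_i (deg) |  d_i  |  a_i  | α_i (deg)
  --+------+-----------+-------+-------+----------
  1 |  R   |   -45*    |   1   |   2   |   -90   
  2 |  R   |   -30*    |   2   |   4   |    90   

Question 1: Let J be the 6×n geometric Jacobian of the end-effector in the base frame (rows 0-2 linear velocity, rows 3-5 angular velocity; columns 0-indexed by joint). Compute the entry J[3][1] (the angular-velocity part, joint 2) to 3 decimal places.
0.707

axis z_1 = (0.7071,0.7071,0.0000); lever o_n−o_1 = (3.8637,-1.0353,2.0000)
cross product → J_v[:, 1] = (1.4142,-1.4142,-3.4641)
J_ω[:, 1] = z_1
entry J[3][1] = 0.7071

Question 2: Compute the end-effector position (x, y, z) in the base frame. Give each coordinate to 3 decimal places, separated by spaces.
after link 1: o_1 = (1.4142, -1.4142, 1.0000)
after link 2: o_2 = (5.2779, -2.4495, 3.0000)

5.278 -2.449 3.000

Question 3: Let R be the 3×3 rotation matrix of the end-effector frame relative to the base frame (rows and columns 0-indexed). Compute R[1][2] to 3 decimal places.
End-effector z-axis (col 2 of R) = (-0.3536,0.3536,0.8660)
R[1][2] = 0.3536

0.354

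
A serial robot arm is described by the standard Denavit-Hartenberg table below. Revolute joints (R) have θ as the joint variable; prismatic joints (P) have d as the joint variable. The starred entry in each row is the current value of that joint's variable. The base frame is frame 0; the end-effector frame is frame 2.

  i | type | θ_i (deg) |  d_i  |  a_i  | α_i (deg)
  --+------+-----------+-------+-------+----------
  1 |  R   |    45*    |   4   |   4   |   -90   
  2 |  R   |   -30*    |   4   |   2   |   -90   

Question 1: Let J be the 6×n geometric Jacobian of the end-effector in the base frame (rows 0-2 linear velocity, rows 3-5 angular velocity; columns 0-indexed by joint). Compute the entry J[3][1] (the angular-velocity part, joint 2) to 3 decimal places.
-0.707

axis z_1 = (-0.7071,0.7071,0.0000); lever o_n−o_1 = (-1.6037,4.0532,1.0000)
cross product → J_v[:, 1] = (0.7071,0.7071,-1.7321)
J_ω[:, 1] = z_1
entry J[3][1] = -0.7071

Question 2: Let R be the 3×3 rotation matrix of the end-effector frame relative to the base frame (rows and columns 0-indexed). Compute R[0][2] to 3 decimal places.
End-effector z-axis (col 2 of R) = (0.3536,0.3536,-0.8660)
R[0][2] = 0.3536

0.354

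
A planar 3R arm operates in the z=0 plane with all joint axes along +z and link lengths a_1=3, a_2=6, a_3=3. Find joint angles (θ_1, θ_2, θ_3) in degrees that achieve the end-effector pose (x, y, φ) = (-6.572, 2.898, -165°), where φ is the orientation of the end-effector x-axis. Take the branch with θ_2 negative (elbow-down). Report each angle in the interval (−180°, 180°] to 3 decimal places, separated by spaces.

wrist centre = target − a_3·(cos φ, sin φ) = (-3.6742, 3.6745)
cos θ_2 = (27.0015−3²−6²)/(2·3·6) = -0.5000; θ_2 = -119.9972° (elbow-down)
β = atan2(3.6745,-3.6742) = 134.9982°; ψ = atan2(-5.1963,0.0003) = -89.9972°
θ_1 = β − ψ = 224.9953°
θ_3 = φ − θ_1 − θ_2 = 90.0018° (wrapped to (-180°,180°])

-135.005 -119.997 90.002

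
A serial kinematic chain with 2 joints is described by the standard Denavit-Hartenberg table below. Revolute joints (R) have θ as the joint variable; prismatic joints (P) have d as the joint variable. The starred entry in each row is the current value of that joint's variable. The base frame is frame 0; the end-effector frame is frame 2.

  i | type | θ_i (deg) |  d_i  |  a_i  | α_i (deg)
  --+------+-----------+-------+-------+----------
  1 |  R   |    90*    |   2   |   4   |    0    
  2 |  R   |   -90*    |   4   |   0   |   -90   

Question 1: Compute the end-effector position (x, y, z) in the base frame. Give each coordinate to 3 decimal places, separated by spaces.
after link 1: o_1 = (0.0000, 4.0000, 2.0000)
after link 2: o_2 = (0.0000, 4.0000, 6.0000)

0.000 4.000 6.000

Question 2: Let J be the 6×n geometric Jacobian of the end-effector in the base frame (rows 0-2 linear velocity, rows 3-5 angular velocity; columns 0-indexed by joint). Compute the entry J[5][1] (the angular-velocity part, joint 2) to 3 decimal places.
1.000

axis z_1 = (0.0000,0.0000,1.0000); lever o_n−o_1 = (0.0000,0.0000,4.0000)
cross product → J_v[:, 1] = (0.0000,0.0000,0.0000)
J_ω[:, 1] = z_1
entry J[5][1] = 1.0000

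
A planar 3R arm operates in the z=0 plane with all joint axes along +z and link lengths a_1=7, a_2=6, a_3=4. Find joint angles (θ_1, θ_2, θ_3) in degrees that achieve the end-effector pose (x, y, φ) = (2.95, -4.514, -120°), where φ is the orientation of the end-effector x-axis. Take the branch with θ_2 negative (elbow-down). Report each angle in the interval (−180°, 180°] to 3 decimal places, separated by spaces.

45.004 -134.998 -30.006

wrist centre = target − a_3·(cos φ, sin φ) = (4.9500, -1.0499)
cos θ_2 = (25.6048−7²−6²)/(2·7·6) = -0.7071; θ_2 = -134.9983° (elbow-down)
β = atan2(-1.0499,4.9500) = -11.9750°; ψ = atan2(-4.2428,2.7575) = -56.9791°
θ_1 = β − ψ = 45.0041°
θ_3 = φ − θ_1 − θ_2 = -30.0058° (wrapped to (-180°,180°])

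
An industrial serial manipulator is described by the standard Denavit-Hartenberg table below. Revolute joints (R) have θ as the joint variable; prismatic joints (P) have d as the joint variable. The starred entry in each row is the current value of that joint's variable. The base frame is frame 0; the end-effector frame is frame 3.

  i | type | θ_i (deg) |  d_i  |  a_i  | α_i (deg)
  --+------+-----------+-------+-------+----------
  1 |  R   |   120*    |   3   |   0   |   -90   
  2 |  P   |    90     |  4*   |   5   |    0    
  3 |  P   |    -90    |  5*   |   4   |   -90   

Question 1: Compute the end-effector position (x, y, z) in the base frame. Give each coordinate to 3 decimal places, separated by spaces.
-9.794 -1.036 -2.000

after link 1: o_1 = (0.0000, 0.0000, 3.0000)
after link 2: o_2 = (-3.4641, -2.0000, -2.0000)
after link 3: o_3 = (-9.7942, -1.0359, -2.0000)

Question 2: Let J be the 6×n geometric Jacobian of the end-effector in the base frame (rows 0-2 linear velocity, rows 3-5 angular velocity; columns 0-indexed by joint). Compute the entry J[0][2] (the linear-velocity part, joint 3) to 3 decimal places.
prismatic axis z_2 = (-0.8660,-0.5000,0.0000)
J_v[:, 2] = z_2; J_ω[:, 2] = (0,0,0)
entry J[0][2] = -0.8660

-0.866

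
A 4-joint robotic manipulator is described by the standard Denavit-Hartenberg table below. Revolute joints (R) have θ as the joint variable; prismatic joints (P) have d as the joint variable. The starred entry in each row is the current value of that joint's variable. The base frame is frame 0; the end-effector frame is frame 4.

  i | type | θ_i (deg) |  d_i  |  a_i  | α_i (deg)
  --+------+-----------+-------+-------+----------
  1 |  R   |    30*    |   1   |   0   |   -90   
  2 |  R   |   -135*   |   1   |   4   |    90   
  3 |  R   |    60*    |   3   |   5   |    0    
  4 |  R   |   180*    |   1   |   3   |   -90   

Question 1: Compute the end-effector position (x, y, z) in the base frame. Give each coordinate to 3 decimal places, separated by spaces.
-6.877 -0.816 1.707

after link 1: o_1 = (0.0000, 0.0000, 1.0000)
after link 2: o_2 = (-2.9495, -0.5482, 3.8284)
after link 3: o_3 = (-8.4826, 1.2573, 3.4749)
after link 4: o_4 = (-6.8774, -0.8160, 1.7071)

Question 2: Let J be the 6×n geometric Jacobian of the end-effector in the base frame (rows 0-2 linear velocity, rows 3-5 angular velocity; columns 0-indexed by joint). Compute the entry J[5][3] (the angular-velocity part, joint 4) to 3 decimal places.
-0.707

axis z_3 = (-0.6124,-0.3536,-0.7071); lever o_n−o_3 = (1.6052,-2.0732,-1.7678)
cross product → J_v[:, 3] = (-0.8410,-2.2176,1.8371)
J_ω[:, 3] = z_3
entry J[5][3] = -0.7071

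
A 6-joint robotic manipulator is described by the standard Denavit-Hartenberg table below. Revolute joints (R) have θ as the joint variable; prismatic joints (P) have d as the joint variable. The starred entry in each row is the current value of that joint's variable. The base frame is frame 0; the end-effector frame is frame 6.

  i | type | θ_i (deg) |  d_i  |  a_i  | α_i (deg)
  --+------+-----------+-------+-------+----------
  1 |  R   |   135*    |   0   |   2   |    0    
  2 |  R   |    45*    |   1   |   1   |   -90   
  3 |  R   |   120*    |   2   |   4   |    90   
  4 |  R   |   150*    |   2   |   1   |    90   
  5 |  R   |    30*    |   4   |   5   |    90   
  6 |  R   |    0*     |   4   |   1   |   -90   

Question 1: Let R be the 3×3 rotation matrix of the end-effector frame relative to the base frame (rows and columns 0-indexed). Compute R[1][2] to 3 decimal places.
-0.866

End-effector z-axis (col 2 of R) = (0.2500,-0.8660,-0.4330)
R[1][2] = -0.8660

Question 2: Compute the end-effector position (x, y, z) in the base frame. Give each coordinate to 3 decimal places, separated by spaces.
-4.293 -8.148 1.183

after link 1: o_1 = (-1.4142, 1.4142, 0.0000)
after link 2: o_2 = (-2.4142, 1.4142, 1.0000)
after link 3: o_3 = (-0.4142, -0.5858, -2.4641)
after link 4: o_4 = (-2.5793, -1.0858, -2.7141)
after link 5: o_5 = (-5.6193, -6.7150, -2.4486)
after link 6: o_6 = (-4.2934, -8.1480, 1.1830)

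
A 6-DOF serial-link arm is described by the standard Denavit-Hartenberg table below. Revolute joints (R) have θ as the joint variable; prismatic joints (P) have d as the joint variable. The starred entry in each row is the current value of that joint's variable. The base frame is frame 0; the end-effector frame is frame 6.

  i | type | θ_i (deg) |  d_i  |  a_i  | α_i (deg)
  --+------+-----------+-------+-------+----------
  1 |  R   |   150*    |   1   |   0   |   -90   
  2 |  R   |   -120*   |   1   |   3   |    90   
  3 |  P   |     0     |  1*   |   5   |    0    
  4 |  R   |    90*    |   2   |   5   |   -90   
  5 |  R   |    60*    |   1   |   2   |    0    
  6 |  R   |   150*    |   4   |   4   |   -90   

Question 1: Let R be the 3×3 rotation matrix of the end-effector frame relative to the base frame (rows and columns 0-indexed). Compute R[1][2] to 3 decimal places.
End-effector z-axis (col 2 of R) = (0.3995,-0.8080,-0.4330)
R[1][2] = -0.8080

-0.808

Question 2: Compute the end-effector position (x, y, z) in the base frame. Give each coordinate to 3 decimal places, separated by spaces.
after link 1: o_1 = (0.0000, 0.0000, 1.0000)
after link 2: o_2 = (0.7990, -1.6160, 3.5981)
after link 3: o_3 = (3.7141, -3.2990, 7.4282)
after link 4: o_4 = (2.7141, -8.4952, 6.4282)
after link 5: o_5 = (0.4821, -8.3612, 6.4282)
after link 6: o_6 = (1.9821, -5.2272, 1.9641)

1.982 -5.227 1.964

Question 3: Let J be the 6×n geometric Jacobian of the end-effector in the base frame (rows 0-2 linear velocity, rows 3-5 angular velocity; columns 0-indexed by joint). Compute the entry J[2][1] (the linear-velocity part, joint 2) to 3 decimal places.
4.330

axis z_1 = (-0.5000,-0.8660,0.0000); lever o_n−o_1 = (1.9821,-5.2272,0.9641)
cross product → J_v[:, 1] = (-0.8349,0.4821,4.3301)
J_ω[:, 1] = z_1
entry J[2][1] = 4.3301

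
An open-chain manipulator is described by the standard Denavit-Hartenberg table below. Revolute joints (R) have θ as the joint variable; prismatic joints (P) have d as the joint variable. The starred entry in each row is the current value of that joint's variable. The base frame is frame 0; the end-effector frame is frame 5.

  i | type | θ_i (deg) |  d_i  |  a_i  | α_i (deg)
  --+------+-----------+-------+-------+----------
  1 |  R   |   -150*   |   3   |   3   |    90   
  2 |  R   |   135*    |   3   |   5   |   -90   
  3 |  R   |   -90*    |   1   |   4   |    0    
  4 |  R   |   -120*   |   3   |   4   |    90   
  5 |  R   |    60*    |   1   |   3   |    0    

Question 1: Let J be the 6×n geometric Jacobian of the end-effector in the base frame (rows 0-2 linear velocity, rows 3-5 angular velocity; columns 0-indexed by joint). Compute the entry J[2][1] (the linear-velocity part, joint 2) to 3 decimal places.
-5.187

axis z_1 = (-0.5000,0.8660,0.0000); lever o_n−o_1 = (2.7997,5.5239,-4.1445)
cross product → J_v[:, 1] = (-3.5892,-2.0723,-5.1866)
J_ω[:, 1] = z_1
entry J[2][1] = -5.1866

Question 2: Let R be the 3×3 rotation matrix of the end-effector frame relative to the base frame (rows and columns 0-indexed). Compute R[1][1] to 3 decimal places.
End-effector y-axis (col 1 of R) = (0.5490,0.8169,0.1768)
R[1][1] = 0.8169

0.817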